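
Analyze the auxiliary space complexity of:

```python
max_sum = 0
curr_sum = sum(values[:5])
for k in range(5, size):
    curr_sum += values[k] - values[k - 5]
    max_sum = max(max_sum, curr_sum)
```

Space complexity: O(1).
Only a constant amount of auxiliary storage is used; nothing grows with n.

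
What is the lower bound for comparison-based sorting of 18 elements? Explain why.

A comparison-based sorting algorithm corresponds to a decision tree. With 18! possible permutations, the tree has 18! leaves. The height is at least log_2(18!) = Omega(n log n) by Stirling's approximation.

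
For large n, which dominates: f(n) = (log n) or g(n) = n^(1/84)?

g(n) = n^(1/84) grows faster: any positive power of n dominates any polylog.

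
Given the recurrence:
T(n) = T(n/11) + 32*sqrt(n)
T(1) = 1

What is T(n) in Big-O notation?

Each level contributes sqrt(n/11^k). Geometric series with ratio 1/sqrt(11) < 1 sums to O(sqrt(n)).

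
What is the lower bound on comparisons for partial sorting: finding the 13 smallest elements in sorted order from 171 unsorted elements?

Finding 13 smallest of 171 in sorted order: Omega(171) to identify the 13 smallest, plus Omega(13 log 13) to sort them. Total: Omega(n + k log k).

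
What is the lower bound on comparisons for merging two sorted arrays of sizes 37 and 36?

Adversary argument: with sizes 37 and 36 (differing by at most 1), interleave the two arrays so that every consecutive pair in the output comes from different inputs. Then each of the 72 adjacent output pairs must be directly compared, or the algorithm cannot determine their relative order. So 72 comparisons are necessary; standard merge achieves this.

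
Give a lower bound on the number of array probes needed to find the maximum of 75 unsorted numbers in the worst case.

Adversary: any unprobed cell could hold a value larger than everything seen so far. If fewer than 75 cells are probed, the adversary places the max in an unprobed cell. So all 75 cells must be examined; together with 75-1 comparisons this is tight.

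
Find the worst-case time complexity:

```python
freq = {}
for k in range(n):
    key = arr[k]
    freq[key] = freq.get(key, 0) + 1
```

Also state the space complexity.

Time complexity: O(n).
Space complexity: O(n).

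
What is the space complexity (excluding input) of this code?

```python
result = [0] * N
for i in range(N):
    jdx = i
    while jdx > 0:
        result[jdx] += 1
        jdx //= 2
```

Space complexity: O(n).
Auxiliary storage grows linearly with the input size n in the worst case.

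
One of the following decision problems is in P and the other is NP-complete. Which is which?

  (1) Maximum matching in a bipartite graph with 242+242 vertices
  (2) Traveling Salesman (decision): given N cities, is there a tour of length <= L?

(1) is P: Hopcroft-Karp runs in O(E sqrt(V)).
(2) is NP-complete: reduces from Hamiltonian Cycle.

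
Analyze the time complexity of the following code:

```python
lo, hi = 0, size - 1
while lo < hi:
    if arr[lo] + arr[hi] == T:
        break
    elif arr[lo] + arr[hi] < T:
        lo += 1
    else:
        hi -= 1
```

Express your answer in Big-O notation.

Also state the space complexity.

Time complexity: O(n).
Space complexity: O(1).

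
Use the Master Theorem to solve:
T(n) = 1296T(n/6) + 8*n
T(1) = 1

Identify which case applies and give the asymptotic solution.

a=1296, b=6, f(n)=8*n.
log_6(1296) = 4 > 1.
Since f(n) = O(n^1) is polynomially smaller than n^4, Case 1 applies.
T(n) = Theta(n^4).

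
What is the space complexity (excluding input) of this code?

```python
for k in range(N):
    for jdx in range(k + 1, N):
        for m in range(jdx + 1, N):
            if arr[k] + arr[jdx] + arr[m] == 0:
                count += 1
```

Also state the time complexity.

Space complexity: O(1).
Only a constant amount of auxiliary storage is used; nothing grows with n.
Time complexity: O(n^3).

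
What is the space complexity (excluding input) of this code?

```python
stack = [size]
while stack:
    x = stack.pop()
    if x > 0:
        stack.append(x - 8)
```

Space complexity: O(1).
Only a constant amount of auxiliary storage is used; nothing grows with n.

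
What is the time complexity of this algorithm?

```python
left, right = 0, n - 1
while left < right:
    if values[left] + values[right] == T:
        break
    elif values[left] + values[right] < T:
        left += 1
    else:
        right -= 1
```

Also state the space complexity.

Time complexity: O(n).
Space complexity: O(1).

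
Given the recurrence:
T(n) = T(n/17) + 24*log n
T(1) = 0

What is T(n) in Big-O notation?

Each of the log_17(n) levels adds O(log n). T(n) = O(log^2 n).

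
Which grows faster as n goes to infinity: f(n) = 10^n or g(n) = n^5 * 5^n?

f(n) = 10^n grows faster: 10^n / (n^5 5^n) = (10/5)^n / n^5 -> infinity since 10/5 > 1.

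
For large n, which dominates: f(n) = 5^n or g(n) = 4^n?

f(n) = 5^n grows faster: (5/4)^n -> infinity since 5/4 > 1.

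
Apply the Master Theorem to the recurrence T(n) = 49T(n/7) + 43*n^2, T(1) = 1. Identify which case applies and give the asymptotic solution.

a=49, b=7, f(n)=43*n^2.
log_7(49) = 2, so n^(log_b(a)) = n^2.
f(n) = Theta(n^2), so Case 2 applies.
T(n) = Theta(n^2 log n).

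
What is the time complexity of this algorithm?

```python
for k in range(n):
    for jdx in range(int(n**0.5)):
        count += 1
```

Time complexity: O(n * sqrt(n)).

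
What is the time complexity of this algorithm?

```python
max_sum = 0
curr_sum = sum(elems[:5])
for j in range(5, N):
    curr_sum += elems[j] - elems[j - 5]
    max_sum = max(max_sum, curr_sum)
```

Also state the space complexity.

Time complexity: O(n).
Space complexity: O(1).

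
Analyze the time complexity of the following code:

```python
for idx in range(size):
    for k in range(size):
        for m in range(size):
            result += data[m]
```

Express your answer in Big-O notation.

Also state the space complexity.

Time complexity: O(n^3).
Space complexity: O(1).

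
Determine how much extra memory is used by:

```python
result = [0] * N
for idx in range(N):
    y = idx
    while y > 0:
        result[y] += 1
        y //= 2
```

Space complexity: O(n).
Auxiliary storage grows linearly with the input size n in the worst case.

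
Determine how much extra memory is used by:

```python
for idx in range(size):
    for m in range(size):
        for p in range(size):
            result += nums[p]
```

Space complexity: O(1).
Only a constant amount of auxiliary storage is used; nothing grows with n.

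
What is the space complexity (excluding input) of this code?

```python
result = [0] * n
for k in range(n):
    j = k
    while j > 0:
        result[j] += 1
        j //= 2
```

Space complexity: O(n).
Auxiliary storage grows linearly with the input size n in the worst case.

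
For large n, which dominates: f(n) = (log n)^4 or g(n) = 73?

f(n) = (log n)^4 grows faster: any unbounded function dominates a constant.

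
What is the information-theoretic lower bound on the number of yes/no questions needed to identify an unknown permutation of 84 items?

There are 84! = 3314240134565353266999387579130131288000666286242049487118846032383059131291716864129885722968716753156177920000000000000000000 permutations. Each yes/no question gives at most 1 bit, so at least ceil(log_2(3314240134565353266999387579130131288000666286242049487118846032383059131291716864129885722968716753156177920000000000000000000)) = 421 questions are needed.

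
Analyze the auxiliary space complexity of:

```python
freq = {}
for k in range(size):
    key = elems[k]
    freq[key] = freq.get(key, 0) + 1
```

Space complexity: O(n).
Auxiliary storage grows linearly with the input size n in the worst case.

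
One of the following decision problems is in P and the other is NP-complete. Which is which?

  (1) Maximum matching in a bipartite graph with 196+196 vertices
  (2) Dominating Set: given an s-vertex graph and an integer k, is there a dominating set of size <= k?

(1) is P: Hopcroft-Karp runs in O(E sqrt(V)).
(2) is NP-complete: reduces from Set Cover (with k part of the input).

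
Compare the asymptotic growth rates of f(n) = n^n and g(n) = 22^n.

f(n) = n^n grows faster: n^n / 22^n = (n/22)^n -> infinity once n > 22.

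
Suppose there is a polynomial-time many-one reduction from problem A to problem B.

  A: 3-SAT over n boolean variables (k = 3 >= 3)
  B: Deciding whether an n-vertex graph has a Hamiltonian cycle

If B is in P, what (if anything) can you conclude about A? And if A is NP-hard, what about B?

A poly-time reduction A <=_p B means any A-instance can be transformed to a B-instance in poly time.
If B is in P: compose the reduction with B's poly-time algorithm to solve A in poly time, so A is in P.
If A is NP-hard: every NP problem reduces to A, which reduces to B; composing reductions, every NP problem reduces to B, so B is NP-hard.
(Here in fact A is NP-complete and B is NP-complete.)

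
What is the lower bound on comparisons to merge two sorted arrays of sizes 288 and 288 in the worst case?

Adversary: with |288 - 288| <= 1 the inputs can be fully interleaved so that every adjacent pair in the merged output comes from different arrays. Then each of the 575 adjacent pairs must be directly compared, or the algorithm cannot determine their relative order. Standard merge meets this bound.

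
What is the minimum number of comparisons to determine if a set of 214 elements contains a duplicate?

Determining if 214 elements are all distinct requires Omega(n log n) comparisons in the comparison model. This follows from the element distinctness lower bound.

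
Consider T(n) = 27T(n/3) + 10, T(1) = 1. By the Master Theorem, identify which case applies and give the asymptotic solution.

a=27, b=3, f(n)=10.
log_3(27) = 3 > 0.
Since f(n) = O(n^0) is polynomially smaller than n^3, Case 1 applies.
T(n) = Theta(n^3).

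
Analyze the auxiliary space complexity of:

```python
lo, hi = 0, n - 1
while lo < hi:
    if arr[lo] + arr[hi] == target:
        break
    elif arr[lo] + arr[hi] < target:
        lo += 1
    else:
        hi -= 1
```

Space complexity: O(1).
Only a constant amount of auxiliary storage is used; nothing grows with n.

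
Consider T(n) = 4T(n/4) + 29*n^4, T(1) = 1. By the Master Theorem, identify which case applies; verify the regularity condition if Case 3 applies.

a=4, b=4, f(n)=29*n^4.
log_4(4) = 1 < 4.
f(n) = Omega(n^(1+epsilon)) for some epsilon > 0, so Case 3 is the candidate.
Regularity: a*f(n/b) = 4*29*(n/4)^4 = (4/256)*29*n^4 <= c*f(n) with c = 4/256 < 1. Satisfied.
Case 3: T(n) = Theta(n^4).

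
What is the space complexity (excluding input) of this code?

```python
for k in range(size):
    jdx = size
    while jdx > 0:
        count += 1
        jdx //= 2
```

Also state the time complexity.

Space complexity: O(1).
Only a constant amount of auxiliary storage is used; nothing grows with n.
Time complexity: O(n log n).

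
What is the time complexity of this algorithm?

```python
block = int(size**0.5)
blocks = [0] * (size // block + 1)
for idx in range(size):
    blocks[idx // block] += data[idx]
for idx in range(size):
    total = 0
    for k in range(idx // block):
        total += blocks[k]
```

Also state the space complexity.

Time complexity: O(n * sqrt(n)).
Space complexity: O(sqrt(n)).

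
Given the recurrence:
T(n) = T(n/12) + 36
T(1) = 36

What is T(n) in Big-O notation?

Each step divides n by 12 and adds 36. After log_12(n) steps, T(n) = O(log n).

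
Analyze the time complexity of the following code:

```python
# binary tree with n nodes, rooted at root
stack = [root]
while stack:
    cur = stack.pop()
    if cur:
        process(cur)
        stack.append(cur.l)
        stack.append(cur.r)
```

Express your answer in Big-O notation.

Time complexity: O(n).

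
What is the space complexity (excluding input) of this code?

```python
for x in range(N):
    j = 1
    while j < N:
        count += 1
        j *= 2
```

Space complexity: O(1).
Only a constant amount of auxiliary storage is used; nothing grows with n.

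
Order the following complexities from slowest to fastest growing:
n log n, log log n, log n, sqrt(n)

Ordered by growth rate: log log n < log n < sqrt(n) < n log n.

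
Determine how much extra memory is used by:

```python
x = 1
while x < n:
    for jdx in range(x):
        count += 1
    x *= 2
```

Space complexity: O(1).
Only a constant amount of auxiliary storage is used; nothing grows with n.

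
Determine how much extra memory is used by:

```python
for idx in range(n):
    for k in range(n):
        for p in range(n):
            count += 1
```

Space complexity: O(1).
Only a constant amount of auxiliary storage is used; nothing grows with n.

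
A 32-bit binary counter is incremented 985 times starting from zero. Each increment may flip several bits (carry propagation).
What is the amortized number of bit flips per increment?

Bit i flips on every 2^i-th increment, so over 985 increments bit i flips floor(985/2^i) times. Summing over i: total flips < 2 * 985. Amortized: < 2 = O(1) per increment.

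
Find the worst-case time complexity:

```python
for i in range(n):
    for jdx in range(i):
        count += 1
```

Time complexity: O(n^2).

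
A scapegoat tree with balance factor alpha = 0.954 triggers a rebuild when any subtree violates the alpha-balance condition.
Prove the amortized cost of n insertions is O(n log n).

Define potential Phi = c * sum of |size(left(v)) - size(right(v))| over all nodes. An insertion at depth d costs O(d) = O(log n) and increases Phi by O(log n). When a rebuild of subtree of size s occurs, it costs O(s) but reduces Phi by Omega(s). With alpha = 0.954, between rebuilds Omega(s) insertions must occur. Amortized cost per insertion: O(log n).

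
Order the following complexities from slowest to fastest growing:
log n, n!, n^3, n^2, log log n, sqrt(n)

Ordered by growth rate: log log n < log n < sqrt(n) < n^2 < n^3 < n!.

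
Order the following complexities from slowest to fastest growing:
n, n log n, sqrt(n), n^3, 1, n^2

Ordered by growth rate: 1 < sqrt(n) < n < n log n < n^2 < n^3.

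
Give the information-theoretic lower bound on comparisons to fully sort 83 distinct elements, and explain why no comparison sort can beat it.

A comparison sort is a binary decision tree whose leaves are the 83! = 39455239697206586511897471180120610571436503407643446275224357528369751562996629334879591940103770870906880000000000000000000 possible output permutations. A binary tree with L leaves has height >= ceil(log_2(L)). So any comparison sort needs >= ceil(log_2(83!)) = 414 comparisons in the worst case.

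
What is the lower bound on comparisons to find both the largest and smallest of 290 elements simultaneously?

Pair elements first (floor(290/2) comparisons), then find max among winners and min among losers. Total: ceil(3*290/2) - 2 = 433 comparisons.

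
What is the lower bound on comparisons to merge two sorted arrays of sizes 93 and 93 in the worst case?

Adversary: with |93 - 93| <= 1 the inputs can be fully interleaved so that every adjacent pair in the merged output comes from different arrays. Then each of the 185 adjacent pairs must be directly compared, or the algorithm cannot determine their relative order. Standard merge meets this bound.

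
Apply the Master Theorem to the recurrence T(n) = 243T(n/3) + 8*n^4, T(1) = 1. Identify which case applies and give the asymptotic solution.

a=243, b=3, f(n)=8*n^4.
log_3(243) = 5 > 4.
Since f(n) = O(n^4) is polynomially smaller than n^5, Case 1 applies.
T(n) = Theta(n^5).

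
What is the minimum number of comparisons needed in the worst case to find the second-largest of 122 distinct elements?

Lower bound: finding the max needs 122-1 comparisons. By the adversary weight-doubling argument, the max must personally win >= ceil(log_2(122)) = 7 comparisons; the 2nd-largest is among those 7 losers, needing 7-1 more comparisons. Total >= 122-1 + 7-1 = 127. A balanced knockout tournament achieves this.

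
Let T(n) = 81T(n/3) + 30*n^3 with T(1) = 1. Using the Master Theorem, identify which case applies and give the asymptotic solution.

a=81, b=3, f(n)=30*n^3.
log_3(81) = 4 > 3.
Since f(n) = O(n^3) is polynomially smaller than n^4, Case 1 applies.
T(n) = Theta(n^4).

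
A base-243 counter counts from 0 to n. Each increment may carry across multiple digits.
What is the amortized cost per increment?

Digit at position i changes every 243^i increments. Total digit changes over n increments: n * 243/(243-1) = O(n). Amortized: O(1).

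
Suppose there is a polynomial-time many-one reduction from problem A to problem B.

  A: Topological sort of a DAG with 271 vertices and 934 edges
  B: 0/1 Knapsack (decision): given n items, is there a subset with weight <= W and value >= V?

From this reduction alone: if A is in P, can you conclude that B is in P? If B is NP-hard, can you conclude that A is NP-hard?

A poly-time reduction A <=_p B transfers tractability DOWN (B easy => A easy) and hardness UP (A hard => B hard), not the reverse.
From A in P, the reduction alone does NOT give B in P: any problem in P trivially reduces to SAT, yet SAT is not known to be in P.
From B NP-hard, the reduction alone does NOT give A NP-hard: again, easy problems reduce to hard ones.
(Here in fact A is P and B is NP-complete.)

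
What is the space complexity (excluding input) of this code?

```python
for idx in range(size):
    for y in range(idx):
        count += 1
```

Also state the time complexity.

Space complexity: O(1).
Only a constant amount of auxiliary storage is used; nothing grows with n.
Time complexity: O(n^2).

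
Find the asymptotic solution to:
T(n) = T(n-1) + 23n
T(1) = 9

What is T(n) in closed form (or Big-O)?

Unrolling: T(n) = 9 + 23*(2 + 3 + ... + n) = 9 + 23*(n(n+1)/2 - 1) = O(n^2).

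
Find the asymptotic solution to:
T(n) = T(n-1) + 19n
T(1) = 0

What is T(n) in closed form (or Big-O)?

Unrolling: T(n) = 0 + 19*(2 + 3 + ... + n) = 0 + 19*(n(n+1)/2 - 1) = O(n^2).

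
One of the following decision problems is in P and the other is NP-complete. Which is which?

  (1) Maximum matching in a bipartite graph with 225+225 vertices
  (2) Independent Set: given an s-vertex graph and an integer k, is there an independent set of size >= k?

(1) is P: Hopcroft-Karp runs in O(E sqrt(V)).
(2) is NP-complete: complement of Clique (with k part of the input).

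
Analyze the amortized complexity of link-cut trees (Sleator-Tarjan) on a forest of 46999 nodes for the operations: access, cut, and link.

Link-cut trees represent the forest using splay trees over preferred paths. With potential Phi = sum over nodes of log(size of virtual subtree), each access on 46999 nodes is O(log 46999) = O(log n) amortized by the splay-tree access lemma. Cut and link are O(1) plus one access.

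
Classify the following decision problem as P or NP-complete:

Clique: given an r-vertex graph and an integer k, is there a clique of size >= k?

This problem is NP-complete: complement of Independent Set / Vertex Cover (with k part of the input).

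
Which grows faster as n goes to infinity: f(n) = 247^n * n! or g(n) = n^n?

f(n) = 247^n * n! grows faster: by Stirling n! ~ sqrt(2 pi n)(n/e)^n, so 247^n n! / n^n ~ (247/e)^n sqrt(2 pi n) -> infinity since 247/e > 1.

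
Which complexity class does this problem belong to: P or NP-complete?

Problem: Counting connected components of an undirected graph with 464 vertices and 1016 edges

This problem is in P: BFS/DFS visits each vertex and edge once: O(V+E).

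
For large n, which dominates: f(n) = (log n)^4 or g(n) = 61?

f(n) = (log n)^4 grows faster: any unbounded function dominates a constant.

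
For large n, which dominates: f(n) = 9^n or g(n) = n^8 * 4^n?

f(n) = 9^n grows faster: 9^n / (n^8 4^n) = (9/4)^n / n^8 -> infinity since 9/4 > 1.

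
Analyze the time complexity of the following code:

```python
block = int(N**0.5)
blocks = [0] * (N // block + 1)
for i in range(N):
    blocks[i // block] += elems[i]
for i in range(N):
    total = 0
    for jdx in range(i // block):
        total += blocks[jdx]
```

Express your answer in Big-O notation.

Time complexity: O(n * sqrt(n)).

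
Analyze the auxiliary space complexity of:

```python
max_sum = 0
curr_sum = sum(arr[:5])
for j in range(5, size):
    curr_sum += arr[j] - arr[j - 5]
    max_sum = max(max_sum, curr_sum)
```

Space complexity: O(1).
Only a constant amount of auxiliary storage is used; nothing grows with n.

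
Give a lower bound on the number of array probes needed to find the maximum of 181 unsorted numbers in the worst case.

Adversary: any unprobed cell could hold a value larger than everything seen so far. If fewer than 181 cells are probed, the adversary places the max in an unprobed cell. So all 181 cells must be examined; together with 181-1 comparisons this is tight.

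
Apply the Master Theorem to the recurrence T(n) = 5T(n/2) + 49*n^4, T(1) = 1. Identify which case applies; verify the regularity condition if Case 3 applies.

a=5, b=2, f(n)=49*n^4.
log_2(5) = 2.322 < 4.
f(n) = Omega(n^(2.322+epsilon)) for some epsilon > 0, so Case 3 is the candidate.
Regularity: a*f(n/b) = 5*49*(n/2)^4 = (5/16)*49*n^4 <= c*f(n) with c = 5/16 < 1. Satisfied.
Case 3: T(n) = Theta(n^4).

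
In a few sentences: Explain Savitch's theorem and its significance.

Savitch's theorem states that NSPACE(f(n)) is contained in DSPACE(f(n)^2) for f(n) >= log n. In particular, NPSPACE = PSPACE, meaning nondeterminism does not significantly help for space-bounded computation. This contrasts with time, where we do not know if P = NP.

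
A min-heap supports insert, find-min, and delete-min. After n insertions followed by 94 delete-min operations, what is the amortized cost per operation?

Insert takes O(log n) worst case. Delete-min takes O(log n). Over a sequence of n inserts and 94 delete-mins, total cost is O((n + 94) log n). Amortized per operation: O(log n).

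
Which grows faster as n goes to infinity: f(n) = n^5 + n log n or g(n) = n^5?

f(n) = n^5 + n log n and g(n) = n^5 are Theta of each other: the lower-order n log n term is o(n^5); both are Theta(n^5).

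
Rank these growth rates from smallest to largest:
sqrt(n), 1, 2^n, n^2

Ordered by growth rate: 1 < sqrt(n) < n^2 < 2^n.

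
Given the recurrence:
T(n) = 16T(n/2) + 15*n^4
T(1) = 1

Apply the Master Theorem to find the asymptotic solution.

a=16, b=2, f(n)=15*n^4. log_2(16) = 4. Case 2: T(n) = O(n^4 log n).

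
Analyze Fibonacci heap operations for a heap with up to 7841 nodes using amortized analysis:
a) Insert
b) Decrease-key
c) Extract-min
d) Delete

Fibonacci heaps use lazy consolidation. Potential function Phi = t + 2m (t = number of trees, m = marked nodes).
- Insert: O(1) actual, Delta Phi = +1 (one new tree) => O(1) amortized.
- Decrease-key: with c cascading cuts, actual cost is O(c); Delta Phi <= c - 2(c-1) + 2 = 4 - c (c new trees; >= c-1 marks cleared; <= 1 new mark). Amortized O(c) + (4 - c) = O(1).
- Extract-min: O(D(n) + t) actual; consolidation drops t to <= D(n)+1, so Delta Phi pays for the t term. D(n) = O(log n) for n = 7841 => O(log n) amortized.
- Delete: decrease-key to -inf then extract-min = O(log n).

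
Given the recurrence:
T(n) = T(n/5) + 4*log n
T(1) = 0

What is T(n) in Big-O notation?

Each of the log_5(n) levels adds O(log n). T(n) = O(log^2 n).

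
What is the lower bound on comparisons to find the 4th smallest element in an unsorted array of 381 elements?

Finding the 4th smallest of 381 elements requires Omega(n) comparisons. Every element must participate in at least one comparison; otherwise it could be the 4th smallest.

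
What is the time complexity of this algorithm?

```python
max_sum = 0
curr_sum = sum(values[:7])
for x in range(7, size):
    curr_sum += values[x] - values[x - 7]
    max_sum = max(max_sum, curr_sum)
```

Time complexity: O(n).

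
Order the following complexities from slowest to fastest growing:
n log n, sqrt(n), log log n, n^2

Ordered by growth rate: log log n < sqrt(n) < n log n < n^2.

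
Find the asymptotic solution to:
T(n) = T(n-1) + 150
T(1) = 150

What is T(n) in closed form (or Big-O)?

Unrolling: T(n) = T(n-1) + 150 = T(n-2) + 2*150 = ... = T(1) + (n-1)*150 = 150 + (n-1)*150 = 150n.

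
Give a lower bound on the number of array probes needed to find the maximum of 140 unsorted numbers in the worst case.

Adversary: any unprobed cell could hold a value larger than everything seen so far. If fewer than 140 cells are probed, the adversary places the max in an unprobed cell. So all 140 cells must be examined; together with 140-1 comparisons this is tight.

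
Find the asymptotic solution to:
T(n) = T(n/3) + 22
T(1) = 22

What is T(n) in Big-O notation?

Each step divides n by 3 and adds 22. After log_3(n) steps, T(n) = O(log n).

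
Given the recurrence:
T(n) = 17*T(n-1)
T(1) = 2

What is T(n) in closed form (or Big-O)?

Each step multiplies by 17. T(n) = T(1)*17^(n-1) = 2*17^(n-1).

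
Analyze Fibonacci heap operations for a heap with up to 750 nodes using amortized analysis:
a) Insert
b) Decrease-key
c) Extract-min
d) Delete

Fibonacci heaps use lazy consolidation. Potential function Phi = t + 2m (t = number of trees, m = marked nodes).
- Insert: O(1) actual, Delta Phi = +1 (one new tree) => O(1) amortized.
- Decrease-key: with c cascading cuts, actual cost is O(c); Delta Phi <= c - 2(c-1) + 2 = 4 - c (c new trees; >= c-1 marks cleared; <= 1 new mark). Amortized O(c) + (4 - c) = O(1).
- Extract-min: O(D(n) + t) actual; consolidation drops t to <= D(n)+1, so Delta Phi pays for the t term. D(n) = O(log n) for n = 750 => O(log n) amortized.
- Delete: decrease-key to -inf then extract-min = O(log n).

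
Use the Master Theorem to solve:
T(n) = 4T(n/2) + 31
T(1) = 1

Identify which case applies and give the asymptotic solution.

a=4, b=2, f(n)=31.
log_2(4) = 2 > 0.
Since f(n) = O(n^0) is polynomially smaller than n^2, Case 1 applies.
T(n) = Theta(n^2).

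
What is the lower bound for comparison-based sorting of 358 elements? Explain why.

A comparison-based sorting algorithm corresponds to a decision tree. With 358! possible permutations, the tree has 358! leaves. The height is at least log_2(358!) = Omega(n log n) by Stirling's approximation.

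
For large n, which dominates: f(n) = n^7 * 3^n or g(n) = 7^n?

g(n) = 7^n grows faster: 7^n / (n^7 3^n) = (7/3)^n / n^7 -> infinity since 7/3 > 1.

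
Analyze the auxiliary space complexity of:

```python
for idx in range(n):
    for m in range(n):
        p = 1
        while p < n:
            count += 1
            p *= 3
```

Space complexity: O(1).
Only a constant amount of auxiliary storage is used; nothing grows with n.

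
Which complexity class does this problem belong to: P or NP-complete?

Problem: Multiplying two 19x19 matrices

This problem is in P: the schoolbook algorithm runs in O(n^3).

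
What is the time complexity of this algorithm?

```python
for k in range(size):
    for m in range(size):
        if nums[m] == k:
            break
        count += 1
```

Time complexity: O(n^2).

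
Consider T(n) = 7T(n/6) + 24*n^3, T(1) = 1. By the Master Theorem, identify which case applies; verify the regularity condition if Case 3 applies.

a=7, b=6, f(n)=24*n^3.
log_6(7) = 1.086 < 3.
f(n) = Omega(n^(1.086+epsilon)) for some epsilon > 0, so Case 3 is the candidate.
Regularity: a*f(n/b) = 7*24*(n/6)^3 = (7/216)*24*n^3 <= c*f(n) with c = 7/216 < 1. Satisfied.
Case 3: T(n) = Theta(n^3).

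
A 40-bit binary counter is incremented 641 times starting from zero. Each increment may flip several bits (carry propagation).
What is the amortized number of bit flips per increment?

Bit i flips on every 2^i-th increment, so over 641 increments bit i flips floor(641/2^i) times. Summing over i: total flips < 2 * 641. Amortized: < 2 = O(1) per increment.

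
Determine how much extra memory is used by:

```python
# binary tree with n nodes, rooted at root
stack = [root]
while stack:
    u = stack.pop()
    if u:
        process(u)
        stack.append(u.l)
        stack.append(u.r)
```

Space complexity: O(n).
Auxiliary storage grows linearly with the input size n in the worst case.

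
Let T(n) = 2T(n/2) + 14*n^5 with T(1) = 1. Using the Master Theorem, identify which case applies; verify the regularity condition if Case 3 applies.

a=2, b=2, f(n)=14*n^5.
log_2(2) = 1 < 5.
f(n) = Omega(n^(1+epsilon)) for some epsilon > 0, so Case 3 is the candidate.
Regularity: a*f(n/b) = 2*14*(n/2)^5 = (2/32)*14*n^5 <= c*f(n) with c = 2/32 < 1. Satisfied.
Case 3: T(n) = Theta(n^5).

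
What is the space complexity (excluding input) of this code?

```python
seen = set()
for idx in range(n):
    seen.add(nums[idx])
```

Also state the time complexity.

Space complexity: O(n).
Auxiliary storage grows linearly with the input size n in the worst case.
Time complexity: O(n).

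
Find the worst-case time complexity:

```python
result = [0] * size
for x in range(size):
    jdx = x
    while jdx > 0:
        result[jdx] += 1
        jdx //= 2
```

Time complexity: O(n log n).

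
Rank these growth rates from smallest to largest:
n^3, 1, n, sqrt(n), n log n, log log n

Ordered by growth rate: 1 < log log n < sqrt(n) < n < n log n < n^3.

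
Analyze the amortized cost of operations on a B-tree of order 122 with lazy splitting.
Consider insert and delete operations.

In a B-tree of order 122, a node splits when it has 122 keys. With lazy splitting, we use potential Phi = number of full nodes + number of near-empty nodes. Each split costs O(1) but reduces potential. Between splits, at least 61 insertions must occur in that node. Amortized structural cost is O(1) per operation, plus O(log_122 n) traversal.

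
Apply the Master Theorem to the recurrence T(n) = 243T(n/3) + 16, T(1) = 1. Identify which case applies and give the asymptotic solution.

a=243, b=3, f(n)=16.
log_3(243) = 5 > 0.
Since f(n) = O(n^0) is polynomially smaller than n^5, Case 1 applies.
T(n) = Theta(n^5).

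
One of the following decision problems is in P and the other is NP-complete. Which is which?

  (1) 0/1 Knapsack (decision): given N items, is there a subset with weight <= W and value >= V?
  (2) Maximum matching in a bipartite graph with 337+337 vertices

(1) is NP-complete: reduces from Subset Sum.
(2) is P: Hopcroft-Karp runs in O(E sqrt(V)).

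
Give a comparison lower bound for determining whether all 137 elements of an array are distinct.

In the algebraic decision-tree model, the YES region for element distinctness on 137 elements has 137! connected components (one per ordering). Ben-Or's theorem then gives a lower bound of Omega(log(n!)) = Omega(n log n).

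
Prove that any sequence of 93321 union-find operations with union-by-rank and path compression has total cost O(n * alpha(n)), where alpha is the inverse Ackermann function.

Using Tarjan's analysis with rank-based potential function. Union-by-rank keeps tree height O(log n). Path compression flattens paths during find. For n = 93321 operations, total cost is O(n * alpha(n)), effectively O(n) since alpha grows incredibly slowly.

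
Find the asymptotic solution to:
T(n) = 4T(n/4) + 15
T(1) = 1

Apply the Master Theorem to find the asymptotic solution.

a=4, b=4, f(n)=15. log_4(4) = 1. Case 1 of Master Theorem: T(n) = O(n^1).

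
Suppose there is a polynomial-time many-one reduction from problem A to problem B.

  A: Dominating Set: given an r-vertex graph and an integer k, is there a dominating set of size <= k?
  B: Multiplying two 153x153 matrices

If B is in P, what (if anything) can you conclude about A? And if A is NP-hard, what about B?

A poly-time reduction A <=_p B means any A-instance can be transformed to a B-instance in poly time.
If B is in P: compose the reduction with B's poly-time algorithm to solve A in poly time, so A is in P.
If A is NP-hard: every NP problem reduces to A, which reduces to B; composing reductions, every NP problem reduces to B, so B is NP-hard.
(Here in fact A is NP-complete and B is in P, so no such reduction is known -- its existence would imply P = NP; the analysis concerns only what the assumed reduction would or would not let you conclude.)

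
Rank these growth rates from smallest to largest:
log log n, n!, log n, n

Ordered by growth rate: log log n < log n < n < n!.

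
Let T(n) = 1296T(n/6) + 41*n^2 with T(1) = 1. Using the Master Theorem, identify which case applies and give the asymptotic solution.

a=1296, b=6, f(n)=41*n^2.
log_6(1296) = 4 > 2.
Since f(n) = O(n^2) is polynomially smaller than n^4, Case 1 applies.
T(n) = Theta(n^4).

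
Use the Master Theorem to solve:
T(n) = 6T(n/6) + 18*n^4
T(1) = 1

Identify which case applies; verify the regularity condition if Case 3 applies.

a=6, b=6, f(n)=18*n^4.
log_6(6) = 1 < 4.
f(n) = Omega(n^(1+epsilon)) for some epsilon > 0, so Case 3 is the candidate.
Regularity: a*f(n/b) = 6*18*(n/6)^4 = (6/1296)*18*n^4 <= c*f(n) with c = 6/1296 < 1. Satisfied.
Case 3: T(n) = Theta(n^4).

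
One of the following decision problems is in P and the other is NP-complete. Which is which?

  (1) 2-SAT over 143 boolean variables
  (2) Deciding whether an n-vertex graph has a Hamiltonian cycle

(1) is P: 2-SAT is solvable in linear time via implication-graph SCCs.
(2) is NP-complete: one of Karp's 21 NP-complete problems.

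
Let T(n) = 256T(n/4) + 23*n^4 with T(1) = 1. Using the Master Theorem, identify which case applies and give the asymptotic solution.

a=256, b=4, f(n)=23*n^4.
log_4(256) = 4, so n^(log_b(a)) = n^4.
f(n) = Theta(n^4), so Case 2 applies.
T(n) = Theta(n^4 log n).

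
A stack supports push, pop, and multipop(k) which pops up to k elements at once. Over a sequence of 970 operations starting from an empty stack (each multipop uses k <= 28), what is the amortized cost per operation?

Each element is pushed exactly once and popped at most once (whether by pop or as part of a multipop). So the total number of individual pops over the whole sequence is at most the number of pushes, which is at most 970. Total work <= 2 * 970, hence O(1) amortized per operation.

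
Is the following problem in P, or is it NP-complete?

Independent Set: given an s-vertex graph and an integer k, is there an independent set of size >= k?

This problem is NP-complete: complement of Clique (with k part of the input).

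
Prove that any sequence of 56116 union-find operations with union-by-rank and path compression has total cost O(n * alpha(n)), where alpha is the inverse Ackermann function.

Using Tarjan's analysis with rank-based potential function. Union-by-rank keeps tree height O(log n). Path compression flattens paths during find. For n = 56116 operations, total cost is O(n * alpha(n)), effectively O(n) since alpha grows incredibly slowly.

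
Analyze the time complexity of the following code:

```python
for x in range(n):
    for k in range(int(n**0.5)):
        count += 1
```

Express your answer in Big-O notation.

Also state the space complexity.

Time complexity: O(n * sqrt(n)).
Space complexity: O(1).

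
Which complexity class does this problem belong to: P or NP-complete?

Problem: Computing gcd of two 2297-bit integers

This problem is in P: the Euclidean algorithm runs in polynomial time in the bit-length.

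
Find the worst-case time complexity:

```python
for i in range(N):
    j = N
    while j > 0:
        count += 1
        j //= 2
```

Time complexity: O(n log n).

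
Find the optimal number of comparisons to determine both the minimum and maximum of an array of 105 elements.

Naive approach: 208 comparisons (104 for max + 104 for min).
Optimal: Compare elements in pairs first (floor(n/2) = 52 comparisons), then find max among winners and min among losers (52 comparisons each).
Total: ceil(3n/2) - 2 = 156 comparisons. An adversary argument shows this is also a lower bound.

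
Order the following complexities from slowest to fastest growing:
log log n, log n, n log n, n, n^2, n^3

Ordered by growth rate: log log n < log n < n < n log n < n^2 < n^3.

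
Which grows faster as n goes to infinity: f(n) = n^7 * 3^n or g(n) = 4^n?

g(n) = 4^n grows faster: 4^n / (n^7 3^n) = (4/3)^n / n^7 -> infinity since 4/3 > 1.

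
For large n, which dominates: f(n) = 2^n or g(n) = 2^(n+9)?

f(n) = 2^n and g(n) = 2^(n+9) are Theta of each other: 2^(n+9) = 2^9 * 2^n = Theta(2^n).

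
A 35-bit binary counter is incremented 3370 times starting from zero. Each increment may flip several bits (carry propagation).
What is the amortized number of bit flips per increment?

Bit i flips on every 2^i-th increment, so over 3370 increments bit i flips floor(3370/2^i) times. Summing over i: total flips < 2 * 3370. Amortized: < 2 = O(1) per increment.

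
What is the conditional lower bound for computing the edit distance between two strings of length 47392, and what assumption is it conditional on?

Under SETH (the Strong Exponential Time Hypothesis), edit distance on length-47392 strings cannot be computed in O(n^(2-epsilon)) time for any epsilon > 0 (Backurs-Indyk). The reduction is from CNF-SAT via the orthogonal vectors problem.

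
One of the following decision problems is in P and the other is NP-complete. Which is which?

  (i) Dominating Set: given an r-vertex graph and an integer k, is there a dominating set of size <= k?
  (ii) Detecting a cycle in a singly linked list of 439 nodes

(i) is NP-complete: reduces from Set Cover (with k part of the input).
(ii) is P: Floyd's tortoise-and-hare runs in O(n) time, O(1) space.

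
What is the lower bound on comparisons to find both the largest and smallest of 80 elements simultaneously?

Pair elements first (floor(80/2) comparisons), then find max among winners and min among losers. Total: ceil(3*80/2) - 2 = 118 comparisons.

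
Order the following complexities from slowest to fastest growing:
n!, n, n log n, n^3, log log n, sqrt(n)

Ordered by growth rate: log log n < sqrt(n) < n < n log n < n^3 < n!.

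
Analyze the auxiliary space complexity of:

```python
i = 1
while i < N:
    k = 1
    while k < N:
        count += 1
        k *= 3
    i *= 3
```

Space complexity: O(1).
Only a constant amount of auxiliary storage is used; nothing grows with n.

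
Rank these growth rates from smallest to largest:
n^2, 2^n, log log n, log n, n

Ordered by growth rate: log log n < log n < n < n^2 < 2^n.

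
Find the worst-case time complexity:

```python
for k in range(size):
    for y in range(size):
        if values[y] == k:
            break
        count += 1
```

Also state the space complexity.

Time complexity: O(n^2).
Space complexity: O(1).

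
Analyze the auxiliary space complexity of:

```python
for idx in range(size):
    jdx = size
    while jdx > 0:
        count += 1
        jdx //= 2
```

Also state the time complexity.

Space complexity: O(1).
Only a constant amount of auxiliary storage is used; nothing grows with n.
Time complexity: O(n log n).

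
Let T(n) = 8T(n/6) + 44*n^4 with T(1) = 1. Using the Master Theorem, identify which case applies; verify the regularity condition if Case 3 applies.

a=8, b=6, f(n)=44*n^4.
log_6(8) = 1.161 < 4.
f(n) = Omega(n^(1.161+epsilon)) for some epsilon > 0, so Case 3 is the candidate.
Regularity: a*f(n/b) = 8*44*(n/6)^4 = (8/1296)*44*n^4 <= c*f(n) with c = 8/1296 < 1. Satisfied.
Case 3: T(n) = Theta(n^4).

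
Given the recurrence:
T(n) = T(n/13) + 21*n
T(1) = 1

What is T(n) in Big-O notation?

Geometric series: 21*n*(1 + 1/13 + 1/13^2 + ...) = O(n). T(n) = O(n).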